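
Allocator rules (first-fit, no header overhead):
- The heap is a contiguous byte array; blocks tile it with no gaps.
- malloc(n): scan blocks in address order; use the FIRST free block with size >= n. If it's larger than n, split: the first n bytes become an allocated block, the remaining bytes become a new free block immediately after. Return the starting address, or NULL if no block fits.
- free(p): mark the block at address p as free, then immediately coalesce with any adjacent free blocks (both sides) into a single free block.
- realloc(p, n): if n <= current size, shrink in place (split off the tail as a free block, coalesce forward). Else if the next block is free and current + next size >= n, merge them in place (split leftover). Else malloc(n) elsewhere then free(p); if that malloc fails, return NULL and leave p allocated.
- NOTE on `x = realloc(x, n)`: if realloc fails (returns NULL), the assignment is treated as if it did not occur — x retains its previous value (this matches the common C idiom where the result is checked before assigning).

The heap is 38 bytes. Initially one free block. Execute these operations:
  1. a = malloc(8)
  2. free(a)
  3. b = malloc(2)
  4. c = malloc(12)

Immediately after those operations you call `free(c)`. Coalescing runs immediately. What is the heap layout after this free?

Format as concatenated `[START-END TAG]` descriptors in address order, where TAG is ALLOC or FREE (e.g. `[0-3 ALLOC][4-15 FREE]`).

Op 1: a = malloc(8) -> a = 0; heap: [0-7 ALLOC][8-37 FREE]
Op 2: free(a) -> (freed a); heap: [0-37 FREE]
Op 3: b = malloc(2) -> b = 0; heap: [0-1 ALLOC][2-37 FREE]
Op 4: c = malloc(12) -> c = 2; heap: [0-1 ALLOC][2-13 ALLOC][14-37 FREE]
free(c): c = 2 -> block [2-13 ALLOC]; mark free, coalesce with adjacent free neighbors -> [0-1 ALLOC][2-37 FREE]

Answer: [0-1 ALLOC][2-37 FREE]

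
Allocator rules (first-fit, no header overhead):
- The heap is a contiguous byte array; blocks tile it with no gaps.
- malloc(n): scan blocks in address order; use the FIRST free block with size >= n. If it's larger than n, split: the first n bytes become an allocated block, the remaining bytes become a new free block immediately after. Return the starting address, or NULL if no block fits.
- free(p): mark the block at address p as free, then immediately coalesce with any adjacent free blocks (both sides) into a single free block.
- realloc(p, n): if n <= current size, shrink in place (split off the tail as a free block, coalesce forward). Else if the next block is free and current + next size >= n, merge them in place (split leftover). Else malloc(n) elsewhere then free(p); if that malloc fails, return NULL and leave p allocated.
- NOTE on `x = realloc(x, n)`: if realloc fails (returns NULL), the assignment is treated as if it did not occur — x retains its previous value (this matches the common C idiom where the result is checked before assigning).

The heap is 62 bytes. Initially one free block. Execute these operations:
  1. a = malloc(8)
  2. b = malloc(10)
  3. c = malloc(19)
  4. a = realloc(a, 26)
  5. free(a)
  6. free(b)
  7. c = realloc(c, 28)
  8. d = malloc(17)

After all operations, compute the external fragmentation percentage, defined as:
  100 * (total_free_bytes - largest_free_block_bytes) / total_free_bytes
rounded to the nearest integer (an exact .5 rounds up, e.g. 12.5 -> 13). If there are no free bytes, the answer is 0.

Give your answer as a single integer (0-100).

Op 1: a = malloc(8) -> a = 0; heap: [0-7 ALLOC][8-61 FREE]
Op 2: b = malloc(10) -> b = 8; heap: [0-7 ALLOC][8-17 ALLOC][18-61 FREE]
Op 3: c = malloc(19) -> c = 18; heap: [0-7 ALLOC][8-17 ALLOC][18-36 ALLOC][37-61 FREE]
Op 4: a = realloc(a, 26) -> NULL (a unchanged); heap: [0-7 ALLOC][8-17 ALLOC][18-36 ALLOC][37-61 FREE]
Op 5: free(a) -> (freed a); heap: [0-7 FREE][8-17 ALLOC][18-36 ALLOC][37-61 FREE]
Op 6: free(b) -> (freed b); heap: [0-17 FREE][18-36 ALLOC][37-61 FREE]
Op 7: c = realloc(c, 28) -> c = 18; heap: [0-17 FREE][18-45 ALLOC][46-61 FREE]
Op 8: d = malloc(17) -> d = 0; heap: [0-16 ALLOC][17-17 FREE][18-45 ALLOC][46-61 FREE]
Free blocks: [1 16] total_free=17 largest=16 -> 100*(17-16)/17 = 100/17 ≈ 5.882 -> rounds to 6

Answer: 6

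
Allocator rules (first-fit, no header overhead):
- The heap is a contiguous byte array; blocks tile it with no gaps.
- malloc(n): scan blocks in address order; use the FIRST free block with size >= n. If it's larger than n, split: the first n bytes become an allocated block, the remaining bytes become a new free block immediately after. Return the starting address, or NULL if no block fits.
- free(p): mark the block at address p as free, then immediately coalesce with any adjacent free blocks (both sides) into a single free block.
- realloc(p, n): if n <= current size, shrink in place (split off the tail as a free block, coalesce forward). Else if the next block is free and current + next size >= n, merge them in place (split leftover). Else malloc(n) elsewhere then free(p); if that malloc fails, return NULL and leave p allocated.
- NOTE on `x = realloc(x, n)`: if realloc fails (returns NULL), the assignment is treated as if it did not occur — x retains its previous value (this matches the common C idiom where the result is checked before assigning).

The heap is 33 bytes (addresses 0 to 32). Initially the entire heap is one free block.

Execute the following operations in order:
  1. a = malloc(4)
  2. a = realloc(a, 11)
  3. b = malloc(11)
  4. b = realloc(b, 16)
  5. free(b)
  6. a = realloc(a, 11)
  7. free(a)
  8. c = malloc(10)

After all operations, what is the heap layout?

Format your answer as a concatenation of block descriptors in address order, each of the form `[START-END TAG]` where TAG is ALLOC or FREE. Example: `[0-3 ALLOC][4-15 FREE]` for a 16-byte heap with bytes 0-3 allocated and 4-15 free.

Answer: [0-9 ALLOC][10-32 FREE]

Derivation:
Op 1: a = malloc(4) -> a = 0; heap: [0-3 ALLOC][4-32 FREE]
Op 2: a = realloc(a, 11) -> a = 0; heap: [0-10 ALLOC][11-32 FREE]
Op 3: b = malloc(11) -> b = 11; heap: [0-10 ALLOC][11-21 ALLOC][22-32 FREE]
Op 4: b = realloc(b, 16) -> b = 11; heap: [0-10 ALLOC][11-26 ALLOC][27-32 FREE]
Op 5: free(b) -> (freed b); heap: [0-10 ALLOC][11-32 FREE]
Op 6: a = realloc(a, 11) -> a = 0; heap: [0-10 ALLOC][11-32 FREE]
Op 7: free(a) -> (freed a); heap: [0-32 FREE]
Op 8: c = malloc(10) -> c = 0; heap: [0-9 ALLOC][10-32 FREE]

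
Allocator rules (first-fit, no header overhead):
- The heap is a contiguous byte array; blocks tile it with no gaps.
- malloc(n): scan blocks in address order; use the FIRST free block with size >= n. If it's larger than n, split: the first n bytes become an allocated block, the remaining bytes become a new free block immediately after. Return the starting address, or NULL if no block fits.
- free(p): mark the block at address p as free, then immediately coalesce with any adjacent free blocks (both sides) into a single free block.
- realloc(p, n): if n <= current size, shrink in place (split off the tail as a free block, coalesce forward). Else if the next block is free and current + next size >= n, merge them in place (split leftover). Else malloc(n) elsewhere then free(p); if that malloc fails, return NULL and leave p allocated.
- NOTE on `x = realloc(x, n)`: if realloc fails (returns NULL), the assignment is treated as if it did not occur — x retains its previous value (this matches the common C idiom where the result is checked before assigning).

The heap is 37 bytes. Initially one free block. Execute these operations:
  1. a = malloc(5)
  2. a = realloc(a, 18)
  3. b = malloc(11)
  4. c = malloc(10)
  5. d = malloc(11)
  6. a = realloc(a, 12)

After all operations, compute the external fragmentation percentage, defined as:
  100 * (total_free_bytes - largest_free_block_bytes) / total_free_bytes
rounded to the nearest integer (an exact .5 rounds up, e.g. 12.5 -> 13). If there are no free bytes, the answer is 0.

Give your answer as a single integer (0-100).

Op 1: a = malloc(5) -> a = 0; heap: [0-4 ALLOC][5-36 FREE]
Op 2: a = realloc(a, 18) -> a = 0; heap: [0-17 ALLOC][18-36 FREE]
Op 3: b = malloc(11) -> b = 18; heap: [0-17 ALLOC][18-28 ALLOC][29-36 FREE]
Op 4: c = malloc(10) -> c = NULL; heap: [0-17 ALLOC][18-28 ALLOC][29-36 FREE]
Op 5: d = malloc(11) -> d = NULL; heap: [0-17 ALLOC][18-28 ALLOC][29-36 FREE]
Op 6: a = realloc(a, 12) -> a = 0; heap: [0-11 ALLOC][12-17 FREE][18-28 ALLOC][29-36 FREE]
Free blocks: [6 8] total_free=14 largest=8 -> 100*(14-8)/14 = 600/14 ≈ 42.857 -> rounds to 43

Answer: 43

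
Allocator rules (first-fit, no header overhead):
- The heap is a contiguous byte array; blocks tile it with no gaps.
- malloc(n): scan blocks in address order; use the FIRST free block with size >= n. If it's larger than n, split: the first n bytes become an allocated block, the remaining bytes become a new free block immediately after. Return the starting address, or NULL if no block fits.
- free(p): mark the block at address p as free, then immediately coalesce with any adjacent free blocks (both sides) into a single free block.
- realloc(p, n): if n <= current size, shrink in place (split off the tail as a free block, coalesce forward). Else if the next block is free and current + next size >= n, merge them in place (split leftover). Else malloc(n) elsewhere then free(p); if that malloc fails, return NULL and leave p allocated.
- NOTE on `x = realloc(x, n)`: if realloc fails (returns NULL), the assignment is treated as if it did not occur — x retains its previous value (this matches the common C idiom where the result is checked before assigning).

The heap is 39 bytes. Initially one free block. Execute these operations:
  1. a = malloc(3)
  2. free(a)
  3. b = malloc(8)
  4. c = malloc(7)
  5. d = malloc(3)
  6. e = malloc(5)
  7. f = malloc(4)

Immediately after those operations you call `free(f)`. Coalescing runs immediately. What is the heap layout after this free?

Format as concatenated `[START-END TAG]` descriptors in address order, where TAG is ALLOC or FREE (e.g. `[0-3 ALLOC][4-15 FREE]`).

Answer: [0-7 ALLOC][8-14 ALLOC][15-17 ALLOC][18-22 ALLOC][23-38 FREE]

Derivation:
Op 1: a = malloc(3) -> a = 0; heap: [0-2 ALLOC][3-38 FREE]
Op 2: free(a) -> (freed a); heap: [0-38 FREE]
Op 3: b = malloc(8) -> b = 0; heap: [0-7 ALLOC][8-38 FREE]
Op 4: c = malloc(7) -> c = 8; heap: [0-7 ALLOC][8-14 ALLOC][15-38 FREE]
Op 5: d = malloc(3) -> d = 15; heap: [0-7 ALLOC][8-14 ALLOC][15-17 ALLOC][18-38 FREE]
Op 6: e = malloc(5) -> e = 18; heap: [0-7 ALLOC][8-14 ALLOC][15-17 ALLOC][18-22 ALLOC][23-38 FREE]
Op 7: f = malloc(4) -> f = 23; heap: [0-7 ALLOC][8-14 ALLOC][15-17 ALLOC][18-22 ALLOC][23-26 ALLOC][27-38 FREE]
free(f): f = 23 -> block [23-26 ALLOC]; mark free, coalesce with adjacent free neighbors -> [0-7 ALLOC][8-14 ALLOC][15-17 ALLOC][18-22 ALLOC][23-38 FREE]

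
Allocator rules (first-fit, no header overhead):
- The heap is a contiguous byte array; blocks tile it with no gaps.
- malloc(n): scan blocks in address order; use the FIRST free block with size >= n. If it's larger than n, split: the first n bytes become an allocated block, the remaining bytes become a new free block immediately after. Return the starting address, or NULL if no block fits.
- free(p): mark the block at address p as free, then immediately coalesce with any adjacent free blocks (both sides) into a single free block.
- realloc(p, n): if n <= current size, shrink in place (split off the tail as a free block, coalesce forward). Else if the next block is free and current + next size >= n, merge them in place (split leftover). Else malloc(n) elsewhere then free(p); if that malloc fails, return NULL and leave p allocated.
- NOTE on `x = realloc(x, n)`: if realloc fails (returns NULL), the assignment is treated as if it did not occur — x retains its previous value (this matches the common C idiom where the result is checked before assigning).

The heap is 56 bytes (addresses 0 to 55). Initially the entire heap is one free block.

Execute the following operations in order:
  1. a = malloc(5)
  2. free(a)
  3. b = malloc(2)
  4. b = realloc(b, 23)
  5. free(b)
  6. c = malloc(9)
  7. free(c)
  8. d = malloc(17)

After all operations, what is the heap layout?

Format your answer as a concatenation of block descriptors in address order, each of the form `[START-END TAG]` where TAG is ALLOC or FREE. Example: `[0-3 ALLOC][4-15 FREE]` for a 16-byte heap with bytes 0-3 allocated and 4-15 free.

Op 1: a = malloc(5) -> a = 0; heap: [0-4 ALLOC][5-55 FREE]
Op 2: free(a) -> (freed a); heap: [0-55 FREE]
Op 3: b = malloc(2) -> b = 0; heap: [0-1 ALLOC][2-55 FREE]
Op 4: b = realloc(b, 23) -> b = 0; heap: [0-22 ALLOC][23-55 FREE]
Op 5: free(b) -> (freed b); heap: [0-55 FREE]
Op 6: c = malloc(9) -> c = 0; heap: [0-8 ALLOC][9-55 FREE]
Op 7: free(c) -> (freed c); heap: [0-55 FREE]
Op 8: d = malloc(17) -> d = 0; heap: [0-16 ALLOC][17-55 FREE]

Answer: [0-16 ALLOC][17-55 FREE]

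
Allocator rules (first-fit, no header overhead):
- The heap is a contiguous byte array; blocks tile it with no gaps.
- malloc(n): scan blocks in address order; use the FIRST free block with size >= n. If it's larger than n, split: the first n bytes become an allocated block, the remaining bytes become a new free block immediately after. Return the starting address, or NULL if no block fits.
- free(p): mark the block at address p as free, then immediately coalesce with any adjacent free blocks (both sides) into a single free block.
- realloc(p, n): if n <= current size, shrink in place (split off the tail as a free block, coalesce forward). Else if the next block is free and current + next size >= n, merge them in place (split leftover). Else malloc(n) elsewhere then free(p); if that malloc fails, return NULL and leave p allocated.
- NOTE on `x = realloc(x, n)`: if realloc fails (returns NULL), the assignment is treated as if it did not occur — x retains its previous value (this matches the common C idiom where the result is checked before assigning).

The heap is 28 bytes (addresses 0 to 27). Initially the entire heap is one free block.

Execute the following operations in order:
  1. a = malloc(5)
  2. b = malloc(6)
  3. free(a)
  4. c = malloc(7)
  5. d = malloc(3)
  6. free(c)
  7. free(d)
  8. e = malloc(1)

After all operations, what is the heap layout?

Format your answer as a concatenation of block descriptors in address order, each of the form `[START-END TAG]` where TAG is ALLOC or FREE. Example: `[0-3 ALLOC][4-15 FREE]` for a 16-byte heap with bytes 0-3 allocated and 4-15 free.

Answer: [0-0 ALLOC][1-4 FREE][5-10 ALLOC][11-27 FREE]

Derivation:
Op 1: a = malloc(5) -> a = 0; heap: [0-4 ALLOC][5-27 FREE]
Op 2: b = malloc(6) -> b = 5; heap: [0-4 ALLOC][5-10 ALLOC][11-27 FREE]
Op 3: free(a) -> (freed a); heap: [0-4 FREE][5-10 ALLOC][11-27 FREE]
Op 4: c = malloc(7) -> c = 11; heap: [0-4 FREE][5-10 ALLOC][11-17 ALLOC][18-27 FREE]
Op 5: d = malloc(3) -> d = 0; heap: [0-2 ALLOC][3-4 FREE][5-10 ALLOC][11-17 ALLOC][18-27 FREE]
Op 6: free(c) -> (freed c); heap: [0-2 ALLOC][3-4 FREE][5-10 ALLOC][11-27 FREE]
Op 7: free(d) -> (freed d); heap: [0-4 FREE][5-10 ALLOC][11-27 FREE]
Op 8: e = malloc(1) -> e = 0; heap: [0-0 ALLOC][1-4 FREE][5-10 ALLOC][11-27 FREE]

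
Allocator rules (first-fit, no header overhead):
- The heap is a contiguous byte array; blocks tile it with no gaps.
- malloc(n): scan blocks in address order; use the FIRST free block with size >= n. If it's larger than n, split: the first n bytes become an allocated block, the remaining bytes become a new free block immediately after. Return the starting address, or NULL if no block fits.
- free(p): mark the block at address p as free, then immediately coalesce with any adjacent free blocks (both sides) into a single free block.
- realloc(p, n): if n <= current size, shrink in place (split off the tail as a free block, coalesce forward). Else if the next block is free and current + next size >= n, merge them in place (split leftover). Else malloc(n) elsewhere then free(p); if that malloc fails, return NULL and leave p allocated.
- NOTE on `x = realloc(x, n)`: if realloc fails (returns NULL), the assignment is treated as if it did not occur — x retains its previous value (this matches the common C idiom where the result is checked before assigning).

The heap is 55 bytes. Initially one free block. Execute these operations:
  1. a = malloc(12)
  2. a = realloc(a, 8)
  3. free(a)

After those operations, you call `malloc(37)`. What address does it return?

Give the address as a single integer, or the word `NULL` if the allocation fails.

Op 1: a = malloc(12) -> a = 0; heap: [0-11 ALLOC][12-54 FREE]
Op 2: a = realloc(a, 8) -> a = 0; heap: [0-7 ALLOC][8-54 FREE]
Op 3: free(a) -> (freed a); heap: [0-54 FREE]
malloc(37): first-fit scan over [0-54 FREE] -> 0

Answer: 0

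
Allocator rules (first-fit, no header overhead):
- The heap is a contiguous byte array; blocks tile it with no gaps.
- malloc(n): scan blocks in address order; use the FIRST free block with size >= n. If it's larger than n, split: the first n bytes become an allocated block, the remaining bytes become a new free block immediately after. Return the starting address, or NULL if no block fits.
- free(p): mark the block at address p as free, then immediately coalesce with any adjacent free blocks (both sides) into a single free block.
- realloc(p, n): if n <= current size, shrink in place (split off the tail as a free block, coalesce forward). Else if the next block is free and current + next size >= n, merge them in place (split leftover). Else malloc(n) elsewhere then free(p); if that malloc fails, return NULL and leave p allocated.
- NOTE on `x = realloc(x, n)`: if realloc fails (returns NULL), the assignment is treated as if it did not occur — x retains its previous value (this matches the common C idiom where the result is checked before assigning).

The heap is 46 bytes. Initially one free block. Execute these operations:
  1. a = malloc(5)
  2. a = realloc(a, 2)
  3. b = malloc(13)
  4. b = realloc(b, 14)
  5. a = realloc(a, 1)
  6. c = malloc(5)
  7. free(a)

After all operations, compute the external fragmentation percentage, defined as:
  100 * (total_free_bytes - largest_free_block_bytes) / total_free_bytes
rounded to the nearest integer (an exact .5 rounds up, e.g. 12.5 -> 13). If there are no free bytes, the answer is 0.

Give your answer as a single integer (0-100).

Answer: 7

Derivation:
Op 1: a = malloc(5) -> a = 0; heap: [0-4 ALLOC][5-45 FREE]
Op 2: a = realloc(a, 2) -> a = 0; heap: [0-1 ALLOC][2-45 FREE]
Op 3: b = malloc(13) -> b = 2; heap: [0-1 ALLOC][2-14 ALLOC][15-45 FREE]
Op 4: b = realloc(b, 14) -> b = 2; heap: [0-1 ALLOC][2-15 ALLOC][16-45 FREE]
Op 5: a = realloc(a, 1) -> a = 0; heap: [0-0 ALLOC][1-1 FREE][2-15 ALLOC][16-45 FREE]
Op 6: c = malloc(5) -> c = 16; heap: [0-0 ALLOC][1-1 FREE][2-15 ALLOC][16-20 ALLOC][21-45 FREE]
Op 7: free(a) -> (freed a); heap: [0-1 FREE][2-15 ALLOC][16-20 ALLOC][21-45 FREE]
Free blocks: [2 25] total_free=27 largest=25 -> 100*(27-25)/27 = 200/27 ≈ 7.407 -> rounds to 7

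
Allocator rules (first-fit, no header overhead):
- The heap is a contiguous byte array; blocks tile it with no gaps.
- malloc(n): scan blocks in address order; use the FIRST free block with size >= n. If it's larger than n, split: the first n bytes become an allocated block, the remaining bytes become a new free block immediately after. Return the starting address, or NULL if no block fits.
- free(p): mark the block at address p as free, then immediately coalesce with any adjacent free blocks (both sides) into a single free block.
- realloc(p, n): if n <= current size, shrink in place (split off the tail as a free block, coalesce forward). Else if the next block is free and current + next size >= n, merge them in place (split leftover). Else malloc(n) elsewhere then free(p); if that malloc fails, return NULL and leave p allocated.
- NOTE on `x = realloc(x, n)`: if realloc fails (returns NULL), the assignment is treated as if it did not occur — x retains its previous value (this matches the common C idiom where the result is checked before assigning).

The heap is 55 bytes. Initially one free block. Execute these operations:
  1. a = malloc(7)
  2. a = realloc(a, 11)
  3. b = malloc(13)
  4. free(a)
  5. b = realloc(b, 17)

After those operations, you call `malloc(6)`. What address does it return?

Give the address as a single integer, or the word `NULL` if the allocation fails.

Answer: 0

Derivation:
Op 1: a = malloc(7) -> a = 0; heap: [0-6 ALLOC][7-54 FREE]
Op 2: a = realloc(a, 11) -> a = 0; heap: [0-10 ALLOC][11-54 FREE]
Op 3: b = malloc(13) -> b = 11; heap: [0-10 ALLOC][11-23 ALLOC][24-54 FREE]
Op 4: free(a) -> (freed a); heap: [0-10 FREE][11-23 ALLOC][24-54 FREE]
Op 5: b = realloc(b, 17) -> b = 11; heap: [0-10 FREE][11-27 ALLOC][28-54 FREE]
malloc(6): first-fit scan over [0-10 FREE][11-27 ALLOC][28-54 FREE] -> 0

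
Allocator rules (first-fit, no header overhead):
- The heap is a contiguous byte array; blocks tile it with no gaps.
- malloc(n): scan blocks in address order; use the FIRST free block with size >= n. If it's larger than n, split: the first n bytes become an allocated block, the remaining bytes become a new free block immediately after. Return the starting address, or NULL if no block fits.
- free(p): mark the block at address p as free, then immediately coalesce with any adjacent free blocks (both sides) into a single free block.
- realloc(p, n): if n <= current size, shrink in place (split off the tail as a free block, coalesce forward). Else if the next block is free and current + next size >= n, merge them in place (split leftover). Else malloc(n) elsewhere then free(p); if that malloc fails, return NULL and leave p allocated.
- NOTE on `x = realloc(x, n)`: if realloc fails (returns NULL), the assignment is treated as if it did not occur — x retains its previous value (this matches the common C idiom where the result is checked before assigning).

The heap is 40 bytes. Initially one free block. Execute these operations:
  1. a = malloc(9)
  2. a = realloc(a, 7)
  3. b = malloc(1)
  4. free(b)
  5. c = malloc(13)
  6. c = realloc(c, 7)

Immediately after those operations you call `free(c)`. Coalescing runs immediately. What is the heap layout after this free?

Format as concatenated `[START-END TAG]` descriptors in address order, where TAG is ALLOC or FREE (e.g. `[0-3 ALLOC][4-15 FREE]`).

Answer: [0-6 ALLOC][7-39 FREE]

Derivation:
Op 1: a = malloc(9) -> a = 0; heap: [0-8 ALLOC][9-39 FREE]
Op 2: a = realloc(a, 7) -> a = 0; heap: [0-6 ALLOC][7-39 FREE]
Op 3: b = malloc(1) -> b = 7; heap: [0-6 ALLOC][7-7 ALLOC][8-39 FREE]
Op 4: free(b) -> (freed b); heap: [0-6 ALLOC][7-39 FREE]
Op 5: c = malloc(13) -> c = 7; heap: [0-6 ALLOC][7-19 ALLOC][20-39 FREE]
Op 6: c = realloc(c, 7) -> c = 7; heap: [0-6 ALLOC][7-13 ALLOC][14-39 FREE]
free(c): c = 7 -> block [7-13 ALLOC]; mark free, coalesce with adjacent free neighbors -> [0-6 ALLOC][7-39 FREE]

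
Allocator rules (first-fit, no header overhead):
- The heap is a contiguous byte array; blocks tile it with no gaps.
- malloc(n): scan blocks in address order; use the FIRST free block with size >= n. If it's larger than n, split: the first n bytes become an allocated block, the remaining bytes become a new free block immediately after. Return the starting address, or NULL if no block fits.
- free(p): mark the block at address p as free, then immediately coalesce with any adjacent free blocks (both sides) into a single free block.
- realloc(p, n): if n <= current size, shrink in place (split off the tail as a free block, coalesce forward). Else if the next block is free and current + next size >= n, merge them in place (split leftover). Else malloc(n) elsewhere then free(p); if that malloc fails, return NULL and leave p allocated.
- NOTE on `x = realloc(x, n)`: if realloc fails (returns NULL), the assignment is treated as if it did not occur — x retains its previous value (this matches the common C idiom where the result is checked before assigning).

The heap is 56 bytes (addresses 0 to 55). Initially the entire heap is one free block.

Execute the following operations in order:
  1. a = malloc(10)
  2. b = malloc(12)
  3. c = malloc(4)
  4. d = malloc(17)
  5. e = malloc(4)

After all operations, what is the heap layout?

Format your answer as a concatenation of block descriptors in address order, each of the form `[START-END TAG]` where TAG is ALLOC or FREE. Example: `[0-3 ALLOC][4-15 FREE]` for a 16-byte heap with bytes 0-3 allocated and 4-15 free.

Op 1: a = malloc(10) -> a = 0; heap: [0-9 ALLOC][10-55 FREE]
Op 2: b = malloc(12) -> b = 10; heap: [0-9 ALLOC][10-21 ALLOC][22-55 FREE]
Op 3: c = malloc(4) -> c = 22; heap: [0-9 ALLOC][10-21 ALLOC][22-25 ALLOC][26-55 FREE]
Op 4: d = malloc(17) -> d = 26; heap: [0-9 ALLOC][10-21 ALLOC][22-25 ALLOC][26-42 ALLOC][43-55 FREE]
Op 5: e = malloc(4) -> e = 43; heap: [0-9 ALLOC][10-21 ALLOC][22-25 ALLOC][26-42 ALLOC][43-46 ALLOC][47-55 FREE]

Answer: [0-9 ALLOC][10-21 ALLOC][22-25 ALLOC][26-42 ALLOC][43-46 ALLOC][47-55 FREE]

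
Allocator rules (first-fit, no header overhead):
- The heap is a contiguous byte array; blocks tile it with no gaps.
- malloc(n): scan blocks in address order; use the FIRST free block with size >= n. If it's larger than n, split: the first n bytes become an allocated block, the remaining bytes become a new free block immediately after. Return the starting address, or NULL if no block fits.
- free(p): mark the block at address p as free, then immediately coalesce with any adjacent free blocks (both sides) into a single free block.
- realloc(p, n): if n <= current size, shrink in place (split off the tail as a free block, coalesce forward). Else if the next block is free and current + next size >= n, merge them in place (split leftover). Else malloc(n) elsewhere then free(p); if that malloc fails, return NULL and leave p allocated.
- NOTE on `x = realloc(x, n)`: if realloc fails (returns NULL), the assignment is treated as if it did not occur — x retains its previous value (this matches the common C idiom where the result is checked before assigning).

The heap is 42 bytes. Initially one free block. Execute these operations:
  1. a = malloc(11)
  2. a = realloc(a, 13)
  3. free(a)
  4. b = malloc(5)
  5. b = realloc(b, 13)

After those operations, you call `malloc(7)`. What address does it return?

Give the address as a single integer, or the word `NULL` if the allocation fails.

Op 1: a = malloc(11) -> a = 0; heap: [0-10 ALLOC][11-41 FREE]
Op 2: a = realloc(a, 13) -> a = 0; heap: [0-12 ALLOC][13-41 FREE]
Op 3: free(a) -> (freed a); heap: [0-41 FREE]
Op 4: b = malloc(5) -> b = 0; heap: [0-4 ALLOC][5-41 FREE]
Op 5: b = realloc(b, 13) -> b = 0; heap: [0-12 ALLOC][13-41 FREE]
malloc(7): first-fit scan over [0-12 ALLOC][13-41 FREE] -> 13

Answer: 13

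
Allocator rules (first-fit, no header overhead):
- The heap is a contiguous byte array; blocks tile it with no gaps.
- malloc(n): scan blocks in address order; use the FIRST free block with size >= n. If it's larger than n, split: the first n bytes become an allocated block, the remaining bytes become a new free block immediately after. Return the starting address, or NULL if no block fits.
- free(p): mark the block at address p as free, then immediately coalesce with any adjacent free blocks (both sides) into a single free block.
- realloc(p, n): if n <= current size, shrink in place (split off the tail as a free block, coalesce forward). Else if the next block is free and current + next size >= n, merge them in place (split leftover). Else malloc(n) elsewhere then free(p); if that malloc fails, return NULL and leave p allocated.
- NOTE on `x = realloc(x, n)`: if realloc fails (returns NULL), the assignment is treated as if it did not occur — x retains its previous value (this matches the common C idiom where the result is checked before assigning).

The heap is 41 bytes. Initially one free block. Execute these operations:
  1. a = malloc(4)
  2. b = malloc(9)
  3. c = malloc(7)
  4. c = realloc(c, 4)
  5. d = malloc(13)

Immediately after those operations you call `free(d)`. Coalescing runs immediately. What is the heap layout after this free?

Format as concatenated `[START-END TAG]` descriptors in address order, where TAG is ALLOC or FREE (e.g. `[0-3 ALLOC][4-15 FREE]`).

Op 1: a = malloc(4) -> a = 0; heap: [0-3 ALLOC][4-40 FREE]
Op 2: b = malloc(9) -> b = 4; heap: [0-3 ALLOC][4-12 ALLOC][13-40 FREE]
Op 3: c = malloc(7) -> c = 13; heap: [0-3 ALLOC][4-12 ALLOC][13-19 ALLOC][20-40 FREE]
Op 4: c = realloc(c, 4) -> c = 13; heap: [0-3 ALLOC][4-12 ALLOC][13-16 ALLOC][17-40 FREE]
Op 5: d = malloc(13) -> d = 17; heap: [0-3 ALLOC][4-12 ALLOC][13-16 ALLOC][17-29 ALLOC][30-40 FREE]
free(d): d = 17 -> block [17-29 ALLOC]; mark free, coalesce with adjacent free neighbors -> [0-3 ALLOC][4-12 ALLOC][13-16 ALLOC][17-40 FREE]

Answer: [0-3 ALLOC][4-12 ALLOC][13-16 ALLOC][17-40 FREE]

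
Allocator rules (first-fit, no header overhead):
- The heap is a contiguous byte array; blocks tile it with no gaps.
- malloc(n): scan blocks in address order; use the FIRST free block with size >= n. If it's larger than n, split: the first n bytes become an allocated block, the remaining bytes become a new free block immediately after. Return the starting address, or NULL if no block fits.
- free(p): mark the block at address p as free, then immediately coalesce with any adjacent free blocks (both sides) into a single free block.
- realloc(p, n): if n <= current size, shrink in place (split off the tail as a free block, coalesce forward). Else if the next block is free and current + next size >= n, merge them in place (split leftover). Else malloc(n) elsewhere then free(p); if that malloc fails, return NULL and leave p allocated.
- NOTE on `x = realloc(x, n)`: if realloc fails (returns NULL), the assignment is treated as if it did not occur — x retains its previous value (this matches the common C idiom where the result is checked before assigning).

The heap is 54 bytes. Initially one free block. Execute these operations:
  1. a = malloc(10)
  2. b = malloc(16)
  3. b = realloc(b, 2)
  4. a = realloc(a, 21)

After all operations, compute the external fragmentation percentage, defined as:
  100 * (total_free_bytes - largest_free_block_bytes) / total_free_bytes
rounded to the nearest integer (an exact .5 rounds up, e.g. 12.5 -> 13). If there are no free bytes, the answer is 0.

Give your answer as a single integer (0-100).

Answer: 32

Derivation:
Op 1: a = malloc(10) -> a = 0; heap: [0-9 ALLOC][10-53 FREE]
Op 2: b = malloc(16) -> b = 10; heap: [0-9 ALLOC][10-25 ALLOC][26-53 FREE]
Op 3: b = realloc(b, 2) -> b = 10; heap: [0-9 ALLOC][10-11 ALLOC][12-53 FREE]
Op 4: a = realloc(a, 21) -> a = 12; heap: [0-9 FREE][10-11 ALLOC][12-32 ALLOC][33-53 FREE]
Free blocks: [10 21] total_free=31 largest=21 -> 100*(31-21)/31 = 1000/31 ≈ 32.258 -> rounds to 32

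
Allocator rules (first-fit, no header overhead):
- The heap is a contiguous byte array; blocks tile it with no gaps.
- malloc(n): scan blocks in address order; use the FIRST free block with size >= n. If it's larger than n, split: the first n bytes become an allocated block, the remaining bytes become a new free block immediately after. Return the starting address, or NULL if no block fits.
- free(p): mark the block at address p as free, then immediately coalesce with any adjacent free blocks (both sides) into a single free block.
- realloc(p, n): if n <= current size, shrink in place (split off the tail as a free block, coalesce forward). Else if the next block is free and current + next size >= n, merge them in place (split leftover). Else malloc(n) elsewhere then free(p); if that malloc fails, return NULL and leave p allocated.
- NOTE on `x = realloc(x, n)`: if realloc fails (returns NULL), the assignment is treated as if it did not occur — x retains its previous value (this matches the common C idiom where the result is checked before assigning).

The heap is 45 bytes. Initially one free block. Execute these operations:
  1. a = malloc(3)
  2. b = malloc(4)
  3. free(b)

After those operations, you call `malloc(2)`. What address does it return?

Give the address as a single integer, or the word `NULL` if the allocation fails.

Answer: 3

Derivation:
Op 1: a = malloc(3) -> a = 0; heap: [0-2 ALLOC][3-44 FREE]
Op 2: b = malloc(4) -> b = 3; heap: [0-2 ALLOC][3-6 ALLOC][7-44 FREE]
Op 3: free(b) -> (freed b); heap: [0-2 ALLOC][3-44 FREE]
malloc(2): first-fit scan over [0-2 ALLOC][3-44 FREE] -> 3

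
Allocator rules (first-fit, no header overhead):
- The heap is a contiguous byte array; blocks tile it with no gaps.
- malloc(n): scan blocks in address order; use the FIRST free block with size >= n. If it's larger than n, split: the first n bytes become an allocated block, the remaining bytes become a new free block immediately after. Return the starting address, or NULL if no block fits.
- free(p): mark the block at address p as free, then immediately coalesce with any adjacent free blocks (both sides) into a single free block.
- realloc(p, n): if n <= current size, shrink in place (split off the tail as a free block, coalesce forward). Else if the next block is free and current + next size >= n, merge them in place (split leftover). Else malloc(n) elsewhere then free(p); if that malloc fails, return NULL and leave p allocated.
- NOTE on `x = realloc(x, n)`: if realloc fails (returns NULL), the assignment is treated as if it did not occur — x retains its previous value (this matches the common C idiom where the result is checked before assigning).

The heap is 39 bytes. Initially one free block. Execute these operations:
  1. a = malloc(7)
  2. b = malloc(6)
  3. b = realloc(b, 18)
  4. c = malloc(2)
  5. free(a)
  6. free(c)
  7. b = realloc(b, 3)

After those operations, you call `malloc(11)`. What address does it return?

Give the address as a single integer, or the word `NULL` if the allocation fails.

Op 1: a = malloc(7) -> a = 0; heap: [0-6 ALLOC][7-38 FREE]
Op 2: b = malloc(6) -> b = 7; heap: [0-6 ALLOC][7-12 ALLOC][13-38 FREE]
Op 3: b = realloc(b, 18) -> b = 7; heap: [0-6 ALLOC][7-24 ALLOC][25-38 FREE]
Op 4: c = malloc(2) -> c = 25; heap: [0-6 ALLOC][7-24 ALLOC][25-26 ALLOC][27-38 FREE]
Op 5: free(a) -> (freed a); heap: [0-6 FREE][7-24 ALLOC][25-26 ALLOC][27-38 FREE]
Op 6: free(c) -> (freed c); heap: [0-6 FREE][7-24 ALLOC][25-38 FREE]
Op 7: b = realloc(b, 3) -> b = 7; heap: [0-6 FREE][7-9 ALLOC][10-38 FREE]
malloc(11): first-fit scan over [0-6 FREE][7-9 ALLOC][10-38 FREE] -> 10

Answer: 10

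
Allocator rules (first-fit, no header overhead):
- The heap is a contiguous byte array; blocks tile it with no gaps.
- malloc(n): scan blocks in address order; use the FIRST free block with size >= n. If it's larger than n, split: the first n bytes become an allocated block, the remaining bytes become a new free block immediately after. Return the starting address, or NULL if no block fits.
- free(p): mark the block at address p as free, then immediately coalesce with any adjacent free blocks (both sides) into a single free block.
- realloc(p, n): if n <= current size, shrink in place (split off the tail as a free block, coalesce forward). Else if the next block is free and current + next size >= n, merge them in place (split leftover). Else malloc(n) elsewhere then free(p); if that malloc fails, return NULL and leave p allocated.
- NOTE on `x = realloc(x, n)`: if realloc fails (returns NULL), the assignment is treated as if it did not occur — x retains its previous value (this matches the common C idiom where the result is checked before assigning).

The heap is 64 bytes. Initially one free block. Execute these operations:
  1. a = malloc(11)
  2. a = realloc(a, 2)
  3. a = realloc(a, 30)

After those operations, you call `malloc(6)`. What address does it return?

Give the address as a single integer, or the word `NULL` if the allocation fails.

Answer: 30

Derivation:
Op 1: a = malloc(11) -> a = 0; heap: [0-10 ALLOC][11-63 FREE]
Op 2: a = realloc(a, 2) -> a = 0; heap: [0-1 ALLOC][2-63 FREE]
Op 3: a = realloc(a, 30) -> a = 0; heap: [0-29 ALLOC][30-63 FREE]
malloc(6): first-fit scan over [0-29 ALLOC][30-63 FREE] -> 30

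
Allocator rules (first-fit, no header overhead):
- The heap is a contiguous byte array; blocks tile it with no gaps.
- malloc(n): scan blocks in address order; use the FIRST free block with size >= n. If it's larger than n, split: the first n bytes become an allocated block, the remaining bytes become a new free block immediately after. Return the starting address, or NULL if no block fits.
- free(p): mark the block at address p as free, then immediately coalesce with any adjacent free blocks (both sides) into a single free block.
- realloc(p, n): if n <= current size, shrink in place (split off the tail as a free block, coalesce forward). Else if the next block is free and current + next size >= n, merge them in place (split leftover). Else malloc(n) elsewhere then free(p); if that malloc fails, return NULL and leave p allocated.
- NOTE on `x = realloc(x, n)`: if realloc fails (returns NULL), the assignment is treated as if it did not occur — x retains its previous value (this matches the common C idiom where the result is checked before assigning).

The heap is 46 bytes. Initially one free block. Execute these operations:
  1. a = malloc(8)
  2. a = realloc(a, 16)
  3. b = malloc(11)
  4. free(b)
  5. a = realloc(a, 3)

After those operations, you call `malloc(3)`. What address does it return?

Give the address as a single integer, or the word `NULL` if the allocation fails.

Answer: 3

Derivation:
Op 1: a = malloc(8) -> a = 0; heap: [0-7 ALLOC][8-45 FREE]
Op 2: a = realloc(a, 16) -> a = 0; heap: [0-15 ALLOC][16-45 FREE]
Op 3: b = malloc(11) -> b = 16; heap: [0-15 ALLOC][16-26 ALLOC][27-45 FREE]
Op 4: free(b) -> (freed b); heap: [0-15 ALLOC][16-45 FREE]
Op 5: a = realloc(a, 3) -> a = 0; heap: [0-2 ALLOC][3-45 FREE]
malloc(3): first-fit scan over [0-2 ALLOC][3-45 FREE] -> 3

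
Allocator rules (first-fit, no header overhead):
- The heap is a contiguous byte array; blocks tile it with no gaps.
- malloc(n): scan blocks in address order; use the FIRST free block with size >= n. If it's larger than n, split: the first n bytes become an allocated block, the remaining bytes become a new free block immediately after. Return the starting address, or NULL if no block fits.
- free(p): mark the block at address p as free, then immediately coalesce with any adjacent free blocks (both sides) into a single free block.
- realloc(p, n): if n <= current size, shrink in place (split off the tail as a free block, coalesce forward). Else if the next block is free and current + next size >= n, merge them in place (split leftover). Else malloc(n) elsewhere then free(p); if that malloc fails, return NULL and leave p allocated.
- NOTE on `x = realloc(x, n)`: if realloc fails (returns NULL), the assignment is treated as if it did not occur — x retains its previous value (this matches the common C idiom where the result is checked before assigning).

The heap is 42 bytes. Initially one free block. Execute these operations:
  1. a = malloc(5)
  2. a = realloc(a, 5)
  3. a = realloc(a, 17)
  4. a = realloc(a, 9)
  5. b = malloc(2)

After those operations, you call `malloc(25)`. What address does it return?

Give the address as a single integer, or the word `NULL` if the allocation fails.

Answer: 11

Derivation:
Op 1: a = malloc(5) -> a = 0; heap: [0-4 ALLOC][5-41 FREE]
Op 2: a = realloc(a, 5) -> a = 0; heap: [0-4 ALLOC][5-41 FREE]
Op 3: a = realloc(a, 17) -> a = 0; heap: [0-16 ALLOC][17-41 FREE]
Op 4: a = realloc(a, 9) -> a = 0; heap: [0-8 ALLOC][9-41 FREE]
Op 5: b = malloc(2) -> b = 9; heap: [0-8 ALLOC][9-10 ALLOC][11-41 FREE]
malloc(25): first-fit scan over [0-8 ALLOC][9-10 ALLOC][11-41 FREE] -> 11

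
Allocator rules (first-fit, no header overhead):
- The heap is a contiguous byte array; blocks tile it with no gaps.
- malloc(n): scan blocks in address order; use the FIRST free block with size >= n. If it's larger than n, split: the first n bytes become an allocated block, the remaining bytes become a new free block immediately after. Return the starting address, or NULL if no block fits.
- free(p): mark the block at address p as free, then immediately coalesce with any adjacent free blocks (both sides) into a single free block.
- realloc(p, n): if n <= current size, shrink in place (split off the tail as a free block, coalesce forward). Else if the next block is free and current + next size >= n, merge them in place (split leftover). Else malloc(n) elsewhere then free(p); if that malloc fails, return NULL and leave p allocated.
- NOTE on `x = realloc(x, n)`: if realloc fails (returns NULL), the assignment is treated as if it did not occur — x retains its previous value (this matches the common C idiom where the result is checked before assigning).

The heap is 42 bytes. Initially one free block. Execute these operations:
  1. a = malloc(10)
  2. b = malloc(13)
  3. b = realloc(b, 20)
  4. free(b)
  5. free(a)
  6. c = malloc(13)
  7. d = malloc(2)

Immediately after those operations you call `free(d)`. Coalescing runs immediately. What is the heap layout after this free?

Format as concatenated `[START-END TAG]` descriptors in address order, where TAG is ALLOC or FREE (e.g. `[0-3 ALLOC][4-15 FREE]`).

Op 1: a = malloc(10) -> a = 0; heap: [0-9 ALLOC][10-41 FREE]
Op 2: b = malloc(13) -> b = 10; heap: [0-9 ALLOC][10-22 ALLOC][23-41 FREE]
Op 3: b = realloc(b, 20) -> b = 10; heap: [0-9 ALLOC][10-29 ALLOC][30-41 FREE]
Op 4: free(b) -> (freed b); heap: [0-9 ALLOC][10-41 FREE]
Op 5: free(a) -> (freed a); heap: [0-41 FREE]
Op 6: c = malloc(13) -> c = 0; heap: [0-12 ALLOC][13-41 FREE]
Op 7: d = malloc(2) -> d = 13; heap: [0-12 ALLOC][13-14 ALLOC][15-41 FREE]
free(d): d = 13 -> block [13-14 ALLOC]; mark free, coalesce with adjacent free neighbors -> [0-12 ALLOC][13-41 FREE]

Answer: [0-12 ALLOC][13-41 FREE]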